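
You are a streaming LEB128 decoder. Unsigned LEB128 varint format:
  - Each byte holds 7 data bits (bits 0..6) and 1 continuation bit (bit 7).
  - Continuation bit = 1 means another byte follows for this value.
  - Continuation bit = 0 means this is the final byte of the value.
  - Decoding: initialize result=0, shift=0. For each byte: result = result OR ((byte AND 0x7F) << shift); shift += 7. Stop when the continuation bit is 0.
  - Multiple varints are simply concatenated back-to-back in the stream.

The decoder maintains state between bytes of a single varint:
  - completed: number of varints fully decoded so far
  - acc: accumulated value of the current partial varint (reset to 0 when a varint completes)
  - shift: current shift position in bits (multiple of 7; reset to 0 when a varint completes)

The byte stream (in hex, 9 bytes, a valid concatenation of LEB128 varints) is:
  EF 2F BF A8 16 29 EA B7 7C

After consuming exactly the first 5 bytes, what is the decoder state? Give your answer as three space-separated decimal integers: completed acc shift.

Answer: 2 0 0

Derivation:
byte[0]=0xEF cont=1 payload=0x6F: acc |= 111<<0 -> completed=0 acc=111 shift=7
byte[1]=0x2F cont=0 payload=0x2F: varint #1 complete (value=6127); reset -> completed=1 acc=0 shift=0
byte[2]=0xBF cont=1 payload=0x3F: acc |= 63<<0 -> completed=1 acc=63 shift=7
byte[3]=0xA8 cont=1 payload=0x28: acc |= 40<<7 -> completed=1 acc=5183 shift=14
byte[4]=0x16 cont=0 payload=0x16: varint #2 complete (value=365631); reset -> completed=2 acc=0 shift=0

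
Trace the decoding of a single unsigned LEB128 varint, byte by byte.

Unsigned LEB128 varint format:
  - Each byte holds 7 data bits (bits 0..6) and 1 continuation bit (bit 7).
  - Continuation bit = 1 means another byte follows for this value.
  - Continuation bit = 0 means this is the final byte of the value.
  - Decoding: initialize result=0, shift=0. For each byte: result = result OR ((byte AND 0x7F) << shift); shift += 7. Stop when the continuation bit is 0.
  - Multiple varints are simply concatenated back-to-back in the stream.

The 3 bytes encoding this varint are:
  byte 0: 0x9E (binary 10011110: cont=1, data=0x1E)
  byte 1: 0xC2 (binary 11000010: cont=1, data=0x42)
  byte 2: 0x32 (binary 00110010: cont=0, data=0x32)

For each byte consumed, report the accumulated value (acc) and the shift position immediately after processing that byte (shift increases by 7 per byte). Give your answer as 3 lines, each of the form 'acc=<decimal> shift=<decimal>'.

byte 0=0x9E: payload=0x1E=30, contrib = 30<<0 = 30; acc -> 30, shift -> 7
byte 1=0xC2: payload=0x42=66, contrib = 66<<7 = 8448; acc -> 8478, shift -> 14
byte 2=0x32: payload=0x32=50, contrib = 50<<14 = 819200; acc -> 827678, shift -> 21

Answer: acc=30 shift=7
acc=8478 shift=14
acc=827678 shift=21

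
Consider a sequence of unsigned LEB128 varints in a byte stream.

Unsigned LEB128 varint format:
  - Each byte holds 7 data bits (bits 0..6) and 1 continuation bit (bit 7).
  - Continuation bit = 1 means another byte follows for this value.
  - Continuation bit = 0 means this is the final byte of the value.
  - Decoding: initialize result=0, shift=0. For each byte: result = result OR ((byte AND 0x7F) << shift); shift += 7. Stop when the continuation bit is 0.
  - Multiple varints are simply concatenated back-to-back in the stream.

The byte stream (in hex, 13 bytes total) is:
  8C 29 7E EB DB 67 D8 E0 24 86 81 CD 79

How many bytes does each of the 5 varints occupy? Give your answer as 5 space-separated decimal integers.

Answer: 2 1 3 3 4

Derivation:
  byte[0]=0x8C cont=1 payload=0x0C=12: acc |= 12<<0 -> acc=12 shift=7
  byte[1]=0x29 cont=0 payload=0x29=41: acc |= 41<<7 -> acc=5260 shift=14 [end]
Varint 1: bytes[0:2] = 8C 29 -> value 5260 (2 byte(s))
  byte[2]=0x7E cont=0 payload=0x7E=126: acc |= 126<<0 -> acc=126 shift=7 [end]
Varint 2: bytes[2:3] = 7E -> value 126 (1 byte(s))
  byte[3]=0xEB cont=1 payload=0x6B=107: acc |= 107<<0 -> acc=107 shift=7
  byte[4]=0xDB cont=1 payload=0x5B=91: acc |= 91<<7 -> acc=11755 shift=14
  byte[5]=0x67 cont=0 payload=0x67=103: acc |= 103<<14 -> acc=1699307 shift=21 [end]
Varint 3: bytes[3:6] = EB DB 67 -> value 1699307 (3 byte(s))
  byte[6]=0xD8 cont=1 payload=0x58=88: acc |= 88<<0 -> acc=88 shift=7
  byte[7]=0xE0 cont=1 payload=0x60=96: acc |= 96<<7 -> acc=12376 shift=14
  byte[8]=0x24 cont=0 payload=0x24=36: acc |= 36<<14 -> acc=602200 shift=21 [end]
Varint 4: bytes[6:9] = D8 E0 24 -> value 602200 (3 byte(s))
  byte[9]=0x86 cont=1 payload=0x06=6: acc |= 6<<0 -> acc=6 shift=7
  byte[10]=0x81 cont=1 payload=0x01=1: acc |= 1<<7 -> acc=134 shift=14
  byte[11]=0xCD cont=1 payload=0x4D=77: acc |= 77<<14 -> acc=1261702 shift=21
  byte[12]=0x79 cont=0 payload=0x79=121: acc |= 121<<21 -> acc=255017094 shift=28 [end]
Varint 5: bytes[9:13] = 86 81 CD 79 -> value 255017094 (4 byte(s))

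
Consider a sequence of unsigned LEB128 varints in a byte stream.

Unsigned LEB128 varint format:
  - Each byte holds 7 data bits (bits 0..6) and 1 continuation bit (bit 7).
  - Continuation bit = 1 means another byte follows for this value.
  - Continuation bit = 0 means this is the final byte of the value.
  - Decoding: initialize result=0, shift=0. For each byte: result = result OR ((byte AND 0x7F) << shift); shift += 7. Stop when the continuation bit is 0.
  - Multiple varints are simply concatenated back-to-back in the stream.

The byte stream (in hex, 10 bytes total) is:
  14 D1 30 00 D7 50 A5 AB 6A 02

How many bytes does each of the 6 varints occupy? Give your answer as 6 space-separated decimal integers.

  byte[0]=0x14 cont=0 payload=0x14=20: acc |= 20<<0 -> acc=20 shift=7 [end]
Varint 1: bytes[0:1] = 14 -> value 20 (1 byte(s))
  byte[1]=0xD1 cont=1 payload=0x51=81: acc |= 81<<0 -> acc=81 shift=7
  byte[2]=0x30 cont=0 payload=0x30=48: acc |= 48<<7 -> acc=6225 shift=14 [end]
Varint 2: bytes[1:3] = D1 30 -> value 6225 (2 byte(s))
  byte[3]=0x00 cont=0 payload=0x00=0: acc |= 0<<0 -> acc=0 shift=7 [end]
Varint 3: bytes[3:4] = 00 -> value 0 (1 byte(s))
  byte[4]=0xD7 cont=1 payload=0x57=87: acc |= 87<<0 -> acc=87 shift=7
  byte[5]=0x50 cont=0 payload=0x50=80: acc |= 80<<7 -> acc=10327 shift=14 [end]
Varint 4: bytes[4:6] = D7 50 -> value 10327 (2 byte(s))
  byte[6]=0xA5 cont=1 payload=0x25=37: acc |= 37<<0 -> acc=37 shift=7
  byte[7]=0xAB cont=1 payload=0x2B=43: acc |= 43<<7 -> acc=5541 shift=14
  byte[8]=0x6A cont=0 payload=0x6A=106: acc |= 106<<14 -> acc=1742245 shift=21 [end]
Varint 5: bytes[6:9] = A5 AB 6A -> value 1742245 (3 byte(s))
  byte[9]=0x02 cont=0 payload=0x02=2: acc |= 2<<0 -> acc=2 shift=7 [end]
Varint 6: bytes[9:10] = 02 -> value 2 (1 byte(s))

Answer: 1 2 1 2 3 1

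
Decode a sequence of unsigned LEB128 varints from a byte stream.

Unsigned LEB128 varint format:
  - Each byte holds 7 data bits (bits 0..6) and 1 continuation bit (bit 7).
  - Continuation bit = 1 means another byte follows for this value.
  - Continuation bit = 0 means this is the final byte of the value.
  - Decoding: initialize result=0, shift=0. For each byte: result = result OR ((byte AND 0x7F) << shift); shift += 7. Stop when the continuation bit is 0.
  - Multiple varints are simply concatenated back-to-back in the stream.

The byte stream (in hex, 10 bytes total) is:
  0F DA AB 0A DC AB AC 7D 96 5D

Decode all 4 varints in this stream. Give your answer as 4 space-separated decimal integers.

Answer: 15 169434 262870492 11926

Derivation:
  byte[0]=0x0F cont=0 payload=0x0F=15: acc |= 15<<0 -> acc=15 shift=7 [end]
Varint 1: bytes[0:1] = 0F -> value 15 (1 byte(s))
  byte[1]=0xDA cont=1 payload=0x5A=90: acc |= 90<<0 -> acc=90 shift=7
  byte[2]=0xAB cont=1 payload=0x2B=43: acc |= 43<<7 -> acc=5594 shift=14
  byte[3]=0x0A cont=0 payload=0x0A=10: acc |= 10<<14 -> acc=169434 shift=21 [end]
Varint 2: bytes[1:4] = DA AB 0A -> value 169434 (3 byte(s))
  byte[4]=0xDC cont=1 payload=0x5C=92: acc |= 92<<0 -> acc=92 shift=7
  byte[5]=0xAB cont=1 payload=0x2B=43: acc |= 43<<7 -> acc=5596 shift=14
  byte[6]=0xAC cont=1 payload=0x2C=44: acc |= 44<<14 -> acc=726492 shift=21
  byte[7]=0x7D cont=0 payload=0x7D=125: acc |= 125<<21 -> acc=262870492 shift=28 [end]
Varint 3: bytes[4:8] = DC AB AC 7D -> value 262870492 (4 byte(s))
  byte[8]=0x96 cont=1 payload=0x16=22: acc |= 22<<0 -> acc=22 shift=7
  byte[9]=0x5D cont=0 payload=0x5D=93: acc |= 93<<7 -> acc=11926 shift=14 [end]
Varint 4: bytes[8:10] = 96 5D -> value 11926 (2 byte(s))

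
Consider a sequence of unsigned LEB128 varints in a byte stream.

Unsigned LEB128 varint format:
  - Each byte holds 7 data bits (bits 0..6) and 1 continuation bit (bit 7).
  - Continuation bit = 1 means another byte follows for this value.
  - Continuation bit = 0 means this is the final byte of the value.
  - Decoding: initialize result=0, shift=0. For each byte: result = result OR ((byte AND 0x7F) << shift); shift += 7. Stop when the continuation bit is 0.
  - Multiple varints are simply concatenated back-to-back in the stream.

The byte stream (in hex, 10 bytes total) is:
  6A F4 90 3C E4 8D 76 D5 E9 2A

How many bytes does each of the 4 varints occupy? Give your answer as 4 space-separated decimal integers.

Answer: 1 3 3 3

Derivation:
  byte[0]=0x6A cont=0 payload=0x6A=106: acc |= 106<<0 -> acc=106 shift=7 [end]
Varint 1: bytes[0:1] = 6A -> value 106 (1 byte(s))
  byte[1]=0xF4 cont=1 payload=0x74=116: acc |= 116<<0 -> acc=116 shift=7
  byte[2]=0x90 cont=1 payload=0x10=16: acc |= 16<<7 -> acc=2164 shift=14
  byte[3]=0x3C cont=0 payload=0x3C=60: acc |= 60<<14 -> acc=985204 shift=21 [end]
Varint 2: bytes[1:4] = F4 90 3C -> value 985204 (3 byte(s))
  byte[4]=0xE4 cont=1 payload=0x64=100: acc |= 100<<0 -> acc=100 shift=7
  byte[5]=0x8D cont=1 payload=0x0D=13: acc |= 13<<7 -> acc=1764 shift=14
  byte[6]=0x76 cont=0 payload=0x76=118: acc |= 118<<14 -> acc=1935076 shift=21 [end]
Varint 3: bytes[4:7] = E4 8D 76 -> value 1935076 (3 byte(s))
  byte[7]=0xD5 cont=1 payload=0x55=85: acc |= 85<<0 -> acc=85 shift=7
  byte[8]=0xE9 cont=1 payload=0x69=105: acc |= 105<<7 -> acc=13525 shift=14
  byte[9]=0x2A cont=0 payload=0x2A=42: acc |= 42<<14 -> acc=701653 shift=21 [end]
Varint 4: bytes[7:10] = D5 E9 2A -> value 701653 (3 byte(s))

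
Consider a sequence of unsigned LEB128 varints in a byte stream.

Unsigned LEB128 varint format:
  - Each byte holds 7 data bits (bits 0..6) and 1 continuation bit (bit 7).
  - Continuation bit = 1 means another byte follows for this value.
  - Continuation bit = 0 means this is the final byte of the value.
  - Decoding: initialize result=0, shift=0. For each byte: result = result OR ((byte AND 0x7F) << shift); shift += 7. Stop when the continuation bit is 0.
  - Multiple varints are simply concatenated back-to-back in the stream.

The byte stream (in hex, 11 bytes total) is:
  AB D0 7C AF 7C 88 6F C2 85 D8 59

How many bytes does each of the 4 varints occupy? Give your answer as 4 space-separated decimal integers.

  byte[0]=0xAB cont=1 payload=0x2B=43: acc |= 43<<0 -> acc=43 shift=7
  byte[1]=0xD0 cont=1 payload=0x50=80: acc |= 80<<7 -> acc=10283 shift=14
  byte[2]=0x7C cont=0 payload=0x7C=124: acc |= 124<<14 -> acc=2041899 shift=21 [end]
Varint 1: bytes[0:3] = AB D0 7C -> value 2041899 (3 byte(s))
  byte[3]=0xAF cont=1 payload=0x2F=47: acc |= 47<<0 -> acc=47 shift=7
  byte[4]=0x7C cont=0 payload=0x7C=124: acc |= 124<<7 -> acc=15919 shift=14 [end]
Varint 2: bytes[3:5] = AF 7C -> value 15919 (2 byte(s))
  byte[5]=0x88 cont=1 payload=0x08=8: acc |= 8<<0 -> acc=8 shift=7
  byte[6]=0x6F cont=0 payload=0x6F=111: acc |= 111<<7 -> acc=14216 shift=14 [end]
Varint 3: bytes[5:7] = 88 6F -> value 14216 (2 byte(s))
  byte[7]=0xC2 cont=1 payload=0x42=66: acc |= 66<<0 -> acc=66 shift=7
  byte[8]=0x85 cont=1 payload=0x05=5: acc |= 5<<7 -> acc=706 shift=14
  byte[9]=0xD8 cont=1 payload=0x58=88: acc |= 88<<14 -> acc=1442498 shift=21
  byte[10]=0x59 cont=0 payload=0x59=89: acc |= 89<<21 -> acc=188089026 shift=28 [end]
Varint 4: bytes[7:11] = C2 85 D8 59 -> value 188089026 (4 byte(s))

Answer: 3 2 2 4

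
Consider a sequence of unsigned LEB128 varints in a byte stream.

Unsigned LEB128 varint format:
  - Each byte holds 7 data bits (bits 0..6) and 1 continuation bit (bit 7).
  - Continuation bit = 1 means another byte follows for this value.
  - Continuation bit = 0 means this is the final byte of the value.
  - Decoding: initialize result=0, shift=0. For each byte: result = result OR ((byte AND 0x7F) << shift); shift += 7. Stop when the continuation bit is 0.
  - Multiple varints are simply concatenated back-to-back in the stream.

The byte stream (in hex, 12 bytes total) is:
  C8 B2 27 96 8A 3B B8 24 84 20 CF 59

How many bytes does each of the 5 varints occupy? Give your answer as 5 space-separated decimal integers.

Answer: 3 3 2 2 2

Derivation:
  byte[0]=0xC8 cont=1 payload=0x48=72: acc |= 72<<0 -> acc=72 shift=7
  byte[1]=0xB2 cont=1 payload=0x32=50: acc |= 50<<7 -> acc=6472 shift=14
  byte[2]=0x27 cont=0 payload=0x27=39: acc |= 39<<14 -> acc=645448 shift=21 [end]
Varint 1: bytes[0:3] = C8 B2 27 -> value 645448 (3 byte(s))
  byte[3]=0x96 cont=1 payload=0x16=22: acc |= 22<<0 -> acc=22 shift=7
  byte[4]=0x8A cont=1 payload=0x0A=10: acc |= 10<<7 -> acc=1302 shift=14
  byte[5]=0x3B cont=0 payload=0x3B=59: acc |= 59<<14 -> acc=967958 shift=21 [end]
Varint 2: bytes[3:6] = 96 8A 3B -> value 967958 (3 byte(s))
  byte[6]=0xB8 cont=1 payload=0x38=56: acc |= 56<<0 -> acc=56 shift=7
  byte[7]=0x24 cont=0 payload=0x24=36: acc |= 36<<7 -> acc=4664 shift=14 [end]
Varint 3: bytes[6:8] = B8 24 -> value 4664 (2 byte(s))
  byte[8]=0x84 cont=1 payload=0x04=4: acc |= 4<<0 -> acc=4 shift=7
  byte[9]=0x20 cont=0 payload=0x20=32: acc |= 32<<7 -> acc=4100 shift=14 [end]
Varint 4: bytes[8:10] = 84 20 -> value 4100 (2 byte(s))
  byte[10]=0xCF cont=1 payload=0x4F=79: acc |= 79<<0 -> acc=79 shift=7
  byte[11]=0x59 cont=0 payload=0x59=89: acc |= 89<<7 -> acc=11471 shift=14 [end]
Varint 5: bytes[10:12] = CF 59 -> value 11471 (2 byte(s))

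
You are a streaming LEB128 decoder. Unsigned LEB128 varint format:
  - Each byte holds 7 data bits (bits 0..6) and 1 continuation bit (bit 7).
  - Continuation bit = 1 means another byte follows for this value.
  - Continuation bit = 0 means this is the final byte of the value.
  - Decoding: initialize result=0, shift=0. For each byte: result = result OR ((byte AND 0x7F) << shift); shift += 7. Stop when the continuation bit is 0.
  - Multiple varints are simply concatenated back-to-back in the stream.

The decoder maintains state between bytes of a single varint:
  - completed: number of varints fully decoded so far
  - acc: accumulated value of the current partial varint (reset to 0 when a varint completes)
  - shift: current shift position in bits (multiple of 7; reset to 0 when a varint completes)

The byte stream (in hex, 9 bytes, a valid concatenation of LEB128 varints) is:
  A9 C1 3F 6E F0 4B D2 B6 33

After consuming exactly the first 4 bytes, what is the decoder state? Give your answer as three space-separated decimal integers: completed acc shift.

Answer: 2 0 0

Derivation:
byte[0]=0xA9 cont=1 payload=0x29: acc |= 41<<0 -> completed=0 acc=41 shift=7
byte[1]=0xC1 cont=1 payload=0x41: acc |= 65<<7 -> completed=0 acc=8361 shift=14
byte[2]=0x3F cont=0 payload=0x3F: varint #1 complete (value=1040553); reset -> completed=1 acc=0 shift=0
byte[3]=0x6E cont=0 payload=0x6E: varint #2 complete (value=110); reset -> completed=2 acc=0 shift=0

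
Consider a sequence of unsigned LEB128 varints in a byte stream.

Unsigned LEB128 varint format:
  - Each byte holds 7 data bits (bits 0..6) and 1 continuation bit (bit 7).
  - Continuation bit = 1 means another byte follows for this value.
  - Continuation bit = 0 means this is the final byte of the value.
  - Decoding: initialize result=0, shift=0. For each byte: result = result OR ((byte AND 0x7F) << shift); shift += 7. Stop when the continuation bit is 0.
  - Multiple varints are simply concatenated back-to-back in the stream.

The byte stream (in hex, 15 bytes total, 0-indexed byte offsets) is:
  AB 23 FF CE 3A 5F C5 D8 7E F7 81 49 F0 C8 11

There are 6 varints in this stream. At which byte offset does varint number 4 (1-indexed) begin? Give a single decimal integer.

  byte[0]=0xAB cont=1 payload=0x2B=43: acc |= 43<<0 -> acc=43 shift=7
  byte[1]=0x23 cont=0 payload=0x23=35: acc |= 35<<7 -> acc=4523 shift=14 [end]
Varint 1: bytes[0:2] = AB 23 -> value 4523 (2 byte(s))
  byte[2]=0xFF cont=1 payload=0x7F=127: acc |= 127<<0 -> acc=127 shift=7
  byte[3]=0xCE cont=1 payload=0x4E=78: acc |= 78<<7 -> acc=10111 shift=14
  byte[4]=0x3A cont=0 payload=0x3A=58: acc |= 58<<14 -> acc=960383 shift=21 [end]
Varint 2: bytes[2:5] = FF CE 3A -> value 960383 (3 byte(s))
  byte[5]=0x5F cont=0 payload=0x5F=95: acc |= 95<<0 -> acc=95 shift=7 [end]
Varint 3: bytes[5:6] = 5F -> value 95 (1 byte(s))
  byte[6]=0xC5 cont=1 payload=0x45=69: acc |= 69<<0 -> acc=69 shift=7
  byte[7]=0xD8 cont=1 payload=0x58=88: acc |= 88<<7 -> acc=11333 shift=14
  byte[8]=0x7E cont=0 payload=0x7E=126: acc |= 126<<14 -> acc=2075717 shift=21 [end]
Varint 4: bytes[6:9] = C5 D8 7E -> value 2075717 (3 byte(s))
  byte[9]=0xF7 cont=1 payload=0x77=119: acc |= 119<<0 -> acc=119 shift=7
  byte[10]=0x81 cont=1 payload=0x01=1: acc |= 1<<7 -> acc=247 shift=14
  byte[11]=0x49 cont=0 payload=0x49=73: acc |= 73<<14 -> acc=1196279 shift=21 [end]
Varint 5: bytes[9:12] = F7 81 49 -> value 1196279 (3 byte(s))
  byte[12]=0xF0 cont=1 payload=0x70=112: acc |= 112<<0 -> acc=112 shift=7
  byte[13]=0xC8 cont=1 payload=0x48=72: acc |= 72<<7 -> acc=9328 shift=14
  byte[14]=0x11 cont=0 payload=0x11=17: acc |= 17<<14 -> acc=287856 shift=21 [end]
Varint 6: bytes[12:15] = F0 C8 11 -> value 287856 (3 byte(s))

Answer: 6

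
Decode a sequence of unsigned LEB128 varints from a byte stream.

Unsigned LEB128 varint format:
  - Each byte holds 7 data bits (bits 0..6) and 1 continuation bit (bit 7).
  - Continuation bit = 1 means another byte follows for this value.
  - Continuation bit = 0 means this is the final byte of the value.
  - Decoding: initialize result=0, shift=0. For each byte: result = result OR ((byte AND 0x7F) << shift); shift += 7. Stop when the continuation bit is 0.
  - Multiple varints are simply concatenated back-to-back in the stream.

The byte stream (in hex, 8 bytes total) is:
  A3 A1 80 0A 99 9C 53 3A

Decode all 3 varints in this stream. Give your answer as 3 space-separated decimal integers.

  byte[0]=0xA3 cont=1 payload=0x23=35: acc |= 35<<0 -> acc=35 shift=7
  byte[1]=0xA1 cont=1 payload=0x21=33: acc |= 33<<7 -> acc=4259 shift=14
  byte[2]=0x80 cont=1 payload=0x00=0: acc |= 0<<14 -> acc=4259 shift=21
  byte[3]=0x0A cont=0 payload=0x0A=10: acc |= 10<<21 -> acc=20975779 shift=28 [end]
Varint 1: bytes[0:4] = A3 A1 80 0A -> value 20975779 (4 byte(s))
  byte[4]=0x99 cont=1 payload=0x19=25: acc |= 25<<0 -> acc=25 shift=7
  byte[5]=0x9C cont=1 payload=0x1C=28: acc |= 28<<7 -> acc=3609 shift=14
  byte[6]=0x53 cont=0 payload=0x53=83: acc |= 83<<14 -> acc=1363481 shift=21 [end]
Varint 2: bytes[4:7] = 99 9C 53 -> value 1363481 (3 byte(s))
  byte[7]=0x3A cont=0 payload=0x3A=58: acc |= 58<<0 -> acc=58 shift=7 [end]
Varint 3: bytes[7:8] = 3A -> value 58 (1 byte(s))

Answer: 20975779 1363481 58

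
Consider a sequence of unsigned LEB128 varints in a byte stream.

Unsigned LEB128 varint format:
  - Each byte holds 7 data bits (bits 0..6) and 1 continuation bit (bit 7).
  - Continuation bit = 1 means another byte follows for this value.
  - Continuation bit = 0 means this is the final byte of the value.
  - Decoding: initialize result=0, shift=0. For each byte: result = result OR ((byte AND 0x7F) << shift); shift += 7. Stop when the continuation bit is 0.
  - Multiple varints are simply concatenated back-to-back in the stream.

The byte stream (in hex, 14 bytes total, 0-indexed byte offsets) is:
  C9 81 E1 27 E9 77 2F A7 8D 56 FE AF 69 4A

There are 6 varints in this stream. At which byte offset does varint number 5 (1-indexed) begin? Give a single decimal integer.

Answer: 10

Derivation:
  byte[0]=0xC9 cont=1 payload=0x49=73: acc |= 73<<0 -> acc=73 shift=7
  byte[1]=0x81 cont=1 payload=0x01=1: acc |= 1<<7 -> acc=201 shift=14
  byte[2]=0xE1 cont=1 payload=0x61=97: acc |= 97<<14 -> acc=1589449 shift=21
  byte[3]=0x27 cont=0 payload=0x27=39: acc |= 39<<21 -> acc=83378377 shift=28 [end]
Varint 1: bytes[0:4] = C9 81 E1 27 -> value 83378377 (4 byte(s))
  byte[4]=0xE9 cont=1 payload=0x69=105: acc |= 105<<0 -> acc=105 shift=7
  byte[5]=0x77 cont=0 payload=0x77=119: acc |= 119<<7 -> acc=15337 shift=14 [end]
Varint 2: bytes[4:6] = E9 77 -> value 15337 (2 byte(s))
  byte[6]=0x2F cont=0 payload=0x2F=47: acc |= 47<<0 -> acc=47 shift=7 [end]
Varint 3: bytes[6:7] = 2F -> value 47 (1 byte(s))
  byte[7]=0xA7 cont=1 payload=0x27=39: acc |= 39<<0 -> acc=39 shift=7
  byte[8]=0x8D cont=1 payload=0x0D=13: acc |= 13<<7 -> acc=1703 shift=14
  byte[9]=0x56 cont=0 payload=0x56=86: acc |= 86<<14 -> acc=1410727 shift=21 [end]
Varint 4: bytes[7:10] = A7 8D 56 -> value 1410727 (3 byte(s))
  byte[10]=0xFE cont=1 payload=0x7E=126: acc |= 126<<0 -> acc=126 shift=7
  byte[11]=0xAF cont=1 payload=0x2F=47: acc |= 47<<7 -> acc=6142 shift=14
  byte[12]=0x69 cont=0 payload=0x69=105: acc |= 105<<14 -> acc=1726462 shift=21 [end]
Varint 5: bytes[10:13] = FE AF 69 -> value 1726462 (3 byte(s))
  byte[13]=0x4A cont=0 payload=0x4A=74: acc |= 74<<0 -> acc=74 shift=7 [end]
Varint 6: bytes[13:14] = 4A -> value 74 (1 byte(s))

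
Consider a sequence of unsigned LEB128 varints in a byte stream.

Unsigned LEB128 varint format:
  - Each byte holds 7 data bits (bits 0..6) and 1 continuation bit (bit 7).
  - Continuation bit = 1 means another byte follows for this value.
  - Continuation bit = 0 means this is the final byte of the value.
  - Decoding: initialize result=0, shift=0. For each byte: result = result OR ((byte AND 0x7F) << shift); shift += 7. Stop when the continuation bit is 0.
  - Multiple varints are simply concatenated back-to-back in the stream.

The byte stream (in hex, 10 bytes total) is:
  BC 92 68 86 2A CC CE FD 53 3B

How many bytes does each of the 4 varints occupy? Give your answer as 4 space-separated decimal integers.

  byte[0]=0xBC cont=1 payload=0x3C=60: acc |= 60<<0 -> acc=60 shift=7
  byte[1]=0x92 cont=1 payload=0x12=18: acc |= 18<<7 -> acc=2364 shift=14
  byte[2]=0x68 cont=0 payload=0x68=104: acc |= 104<<14 -> acc=1706300 shift=21 [end]
Varint 1: bytes[0:3] = BC 92 68 -> value 1706300 (3 byte(s))
  byte[3]=0x86 cont=1 payload=0x06=6: acc |= 6<<0 -> acc=6 shift=7
  byte[4]=0x2A cont=0 payload=0x2A=42: acc |= 42<<7 -> acc=5382 shift=14 [end]
Varint 2: bytes[3:5] = 86 2A -> value 5382 (2 byte(s))
  byte[5]=0xCC cont=1 payload=0x4C=76: acc |= 76<<0 -> acc=76 shift=7
  byte[6]=0xCE cont=1 payload=0x4E=78: acc |= 78<<7 -> acc=10060 shift=14
  byte[7]=0xFD cont=1 payload=0x7D=125: acc |= 125<<14 -> acc=2058060 shift=21
  byte[8]=0x53 cont=0 payload=0x53=83: acc |= 83<<21 -> acc=176121676 shift=28 [end]
Varint 3: bytes[5:9] = CC CE FD 53 -> value 176121676 (4 byte(s))
  byte[9]=0x3B cont=0 payload=0x3B=59: acc |= 59<<0 -> acc=59 shift=7 [end]
Varint 4: bytes[9:10] = 3B -> value 59 (1 byte(s))

Answer: 3 2 4 1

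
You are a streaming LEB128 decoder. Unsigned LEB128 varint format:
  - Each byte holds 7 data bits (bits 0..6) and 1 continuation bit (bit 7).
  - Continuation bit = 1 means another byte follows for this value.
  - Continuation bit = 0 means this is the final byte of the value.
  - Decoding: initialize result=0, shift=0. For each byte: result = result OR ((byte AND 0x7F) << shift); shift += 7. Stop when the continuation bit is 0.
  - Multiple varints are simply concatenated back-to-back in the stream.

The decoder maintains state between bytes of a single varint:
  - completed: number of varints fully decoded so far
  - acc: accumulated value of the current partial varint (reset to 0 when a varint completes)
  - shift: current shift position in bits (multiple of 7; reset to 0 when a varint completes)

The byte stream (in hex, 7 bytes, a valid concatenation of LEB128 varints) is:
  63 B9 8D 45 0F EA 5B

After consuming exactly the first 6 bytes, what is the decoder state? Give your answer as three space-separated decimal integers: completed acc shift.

Answer: 3 106 7

Derivation:
byte[0]=0x63 cont=0 payload=0x63: varint #1 complete (value=99); reset -> completed=1 acc=0 shift=0
byte[1]=0xB9 cont=1 payload=0x39: acc |= 57<<0 -> completed=1 acc=57 shift=7
byte[2]=0x8D cont=1 payload=0x0D: acc |= 13<<7 -> completed=1 acc=1721 shift=14
byte[3]=0x45 cont=0 payload=0x45: varint #2 complete (value=1132217); reset -> completed=2 acc=0 shift=0
byte[4]=0x0F cont=0 payload=0x0F: varint #3 complete (value=15); reset -> completed=3 acc=0 shift=0
byte[5]=0xEA cont=1 payload=0x6A: acc |= 106<<0 -> completed=3 acc=106 shift=7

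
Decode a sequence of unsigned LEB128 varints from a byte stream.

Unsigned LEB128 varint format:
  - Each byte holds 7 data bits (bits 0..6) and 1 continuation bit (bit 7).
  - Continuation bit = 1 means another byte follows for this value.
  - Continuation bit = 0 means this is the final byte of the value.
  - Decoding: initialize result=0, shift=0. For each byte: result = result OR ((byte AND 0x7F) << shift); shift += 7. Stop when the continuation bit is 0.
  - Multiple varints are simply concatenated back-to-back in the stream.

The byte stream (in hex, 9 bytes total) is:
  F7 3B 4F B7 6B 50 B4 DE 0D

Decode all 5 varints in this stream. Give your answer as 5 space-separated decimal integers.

Answer: 7671 79 13751 80 225076

Derivation:
  byte[0]=0xF7 cont=1 payload=0x77=119: acc |= 119<<0 -> acc=119 shift=7
  byte[1]=0x3B cont=0 payload=0x3B=59: acc |= 59<<7 -> acc=7671 shift=14 [end]
Varint 1: bytes[0:2] = F7 3B -> value 7671 (2 byte(s))
  byte[2]=0x4F cont=0 payload=0x4F=79: acc |= 79<<0 -> acc=79 shift=7 [end]
Varint 2: bytes[2:3] = 4F -> value 79 (1 byte(s))
  byte[3]=0xB7 cont=1 payload=0x37=55: acc |= 55<<0 -> acc=55 shift=7
  byte[4]=0x6B cont=0 payload=0x6B=107: acc |= 107<<7 -> acc=13751 shift=14 [end]
Varint 3: bytes[3:5] = B7 6B -> value 13751 (2 byte(s))
  byte[5]=0x50 cont=0 payload=0x50=80: acc |= 80<<0 -> acc=80 shift=7 [end]
Varint 4: bytes[5:6] = 50 -> value 80 (1 byte(s))
  byte[6]=0xB4 cont=1 payload=0x34=52: acc |= 52<<0 -> acc=52 shift=7
  byte[7]=0xDE cont=1 payload=0x5E=94: acc |= 94<<7 -> acc=12084 shift=14
  byte[8]=0x0D cont=0 payload=0x0D=13: acc |= 13<<14 -> acc=225076 shift=21 [end]
Varint 5: bytes[6:9] = B4 DE 0D -> value 225076 (3 byte(s))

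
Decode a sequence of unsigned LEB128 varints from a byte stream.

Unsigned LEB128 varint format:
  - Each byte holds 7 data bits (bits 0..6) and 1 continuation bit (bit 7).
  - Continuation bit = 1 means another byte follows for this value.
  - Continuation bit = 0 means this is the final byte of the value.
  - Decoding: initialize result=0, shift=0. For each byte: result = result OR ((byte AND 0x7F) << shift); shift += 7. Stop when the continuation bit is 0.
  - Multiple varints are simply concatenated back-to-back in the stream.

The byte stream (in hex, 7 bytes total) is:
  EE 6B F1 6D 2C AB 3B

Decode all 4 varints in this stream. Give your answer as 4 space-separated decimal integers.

Answer: 13806 14065 44 7595

Derivation:
  byte[0]=0xEE cont=1 payload=0x6E=110: acc |= 110<<0 -> acc=110 shift=7
  byte[1]=0x6B cont=0 payload=0x6B=107: acc |= 107<<7 -> acc=13806 shift=14 [end]
Varint 1: bytes[0:2] = EE 6B -> value 13806 (2 byte(s))
  byte[2]=0xF1 cont=1 payload=0x71=113: acc |= 113<<0 -> acc=113 shift=7
  byte[3]=0x6D cont=0 payload=0x6D=109: acc |= 109<<7 -> acc=14065 shift=14 [end]
Varint 2: bytes[2:4] = F1 6D -> value 14065 (2 byte(s))
  byte[4]=0x2C cont=0 payload=0x2C=44: acc |= 44<<0 -> acc=44 shift=7 [end]
Varint 3: bytes[4:5] = 2C -> value 44 (1 byte(s))
  byte[5]=0xAB cont=1 payload=0x2B=43: acc |= 43<<0 -> acc=43 shift=7
  byte[6]=0x3B cont=0 payload=0x3B=59: acc |= 59<<7 -> acc=7595 shift=14 [end]
Varint 4: bytes[5:7] = AB 3B -> value 7595 (2 byte(s))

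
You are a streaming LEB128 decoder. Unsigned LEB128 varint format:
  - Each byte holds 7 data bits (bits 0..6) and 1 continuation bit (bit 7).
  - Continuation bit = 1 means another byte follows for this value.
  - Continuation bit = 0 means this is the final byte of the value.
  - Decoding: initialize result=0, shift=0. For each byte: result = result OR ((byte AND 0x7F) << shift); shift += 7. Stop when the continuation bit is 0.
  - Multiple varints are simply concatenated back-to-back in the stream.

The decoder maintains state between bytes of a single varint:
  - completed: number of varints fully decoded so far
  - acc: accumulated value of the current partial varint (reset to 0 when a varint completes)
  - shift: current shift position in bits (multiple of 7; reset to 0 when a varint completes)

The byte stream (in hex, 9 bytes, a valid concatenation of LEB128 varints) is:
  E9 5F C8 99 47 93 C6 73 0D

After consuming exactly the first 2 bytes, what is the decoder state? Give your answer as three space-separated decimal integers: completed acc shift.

Answer: 1 0 0

Derivation:
byte[0]=0xE9 cont=1 payload=0x69: acc |= 105<<0 -> completed=0 acc=105 shift=7
byte[1]=0x5F cont=0 payload=0x5F: varint #1 complete (value=12265); reset -> completed=1 acc=0 shift=0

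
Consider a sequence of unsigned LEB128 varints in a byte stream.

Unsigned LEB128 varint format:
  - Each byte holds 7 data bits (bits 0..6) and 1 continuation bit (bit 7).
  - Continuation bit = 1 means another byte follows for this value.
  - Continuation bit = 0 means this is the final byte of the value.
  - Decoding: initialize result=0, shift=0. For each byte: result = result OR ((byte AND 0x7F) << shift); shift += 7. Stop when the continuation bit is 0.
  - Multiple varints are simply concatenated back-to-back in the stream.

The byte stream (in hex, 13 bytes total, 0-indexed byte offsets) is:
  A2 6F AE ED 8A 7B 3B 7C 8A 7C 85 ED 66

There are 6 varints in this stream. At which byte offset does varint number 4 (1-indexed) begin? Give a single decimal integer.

  byte[0]=0xA2 cont=1 payload=0x22=34: acc |= 34<<0 -> acc=34 shift=7
  byte[1]=0x6F cont=0 payload=0x6F=111: acc |= 111<<7 -> acc=14242 shift=14 [end]
Varint 1: bytes[0:2] = A2 6F -> value 14242 (2 byte(s))
  byte[2]=0xAE cont=1 payload=0x2E=46: acc |= 46<<0 -> acc=46 shift=7
  byte[3]=0xED cont=1 payload=0x6D=109: acc |= 109<<7 -> acc=13998 shift=14
  byte[4]=0x8A cont=1 payload=0x0A=10: acc |= 10<<14 -> acc=177838 shift=21
  byte[5]=0x7B cont=0 payload=0x7B=123: acc |= 123<<21 -> acc=258127534 shift=28 [end]
Varint 2: bytes[2:6] = AE ED 8A 7B -> value 258127534 (4 byte(s))
  byte[6]=0x3B cont=0 payload=0x3B=59: acc |= 59<<0 -> acc=59 shift=7 [end]
Varint 3: bytes[6:7] = 3B -> value 59 (1 byte(s))
  byte[7]=0x7C cont=0 payload=0x7C=124: acc |= 124<<0 -> acc=124 shift=7 [end]
Varint 4: bytes[7:8] = 7C -> value 124 (1 byte(s))
  byte[8]=0x8A cont=1 payload=0x0A=10: acc |= 10<<0 -> acc=10 shift=7
  byte[9]=0x7C cont=0 payload=0x7C=124: acc |= 124<<7 -> acc=15882 shift=14 [end]
Varint 5: bytes[8:10] = 8A 7C -> value 15882 (2 byte(s))
  byte[10]=0x85 cont=1 payload=0x05=5: acc |= 5<<0 -> acc=5 shift=7
  byte[11]=0xED cont=1 payload=0x6D=109: acc |= 109<<7 -> acc=13957 shift=14
  byte[12]=0x66 cont=0 payload=0x66=102: acc |= 102<<14 -> acc=1685125 shift=21 [end]
Varint 6: bytes[10:13] = 85 ED 66 -> value 1685125 (3 byte(s))

Answer: 7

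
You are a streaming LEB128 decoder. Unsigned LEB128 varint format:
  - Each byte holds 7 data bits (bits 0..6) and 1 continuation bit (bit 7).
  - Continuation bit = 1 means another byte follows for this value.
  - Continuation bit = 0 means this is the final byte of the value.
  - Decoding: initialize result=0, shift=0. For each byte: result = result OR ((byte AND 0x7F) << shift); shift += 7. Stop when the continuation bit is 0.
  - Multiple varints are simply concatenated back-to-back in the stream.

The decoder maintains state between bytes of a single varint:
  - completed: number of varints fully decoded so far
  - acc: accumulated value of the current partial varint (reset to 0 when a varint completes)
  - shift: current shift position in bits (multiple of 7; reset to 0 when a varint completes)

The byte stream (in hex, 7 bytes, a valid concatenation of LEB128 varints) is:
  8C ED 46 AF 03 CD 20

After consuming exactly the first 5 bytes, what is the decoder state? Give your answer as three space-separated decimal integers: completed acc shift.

Answer: 2 0 0

Derivation:
byte[0]=0x8C cont=1 payload=0x0C: acc |= 12<<0 -> completed=0 acc=12 shift=7
byte[1]=0xED cont=1 payload=0x6D: acc |= 109<<7 -> completed=0 acc=13964 shift=14
byte[2]=0x46 cont=0 payload=0x46: varint #1 complete (value=1160844); reset -> completed=1 acc=0 shift=0
byte[3]=0xAF cont=1 payload=0x2F: acc |= 47<<0 -> completed=1 acc=47 shift=7
byte[4]=0x03 cont=0 payload=0x03: varint #2 complete (value=431); reset -> completed=2 acc=0 shift=0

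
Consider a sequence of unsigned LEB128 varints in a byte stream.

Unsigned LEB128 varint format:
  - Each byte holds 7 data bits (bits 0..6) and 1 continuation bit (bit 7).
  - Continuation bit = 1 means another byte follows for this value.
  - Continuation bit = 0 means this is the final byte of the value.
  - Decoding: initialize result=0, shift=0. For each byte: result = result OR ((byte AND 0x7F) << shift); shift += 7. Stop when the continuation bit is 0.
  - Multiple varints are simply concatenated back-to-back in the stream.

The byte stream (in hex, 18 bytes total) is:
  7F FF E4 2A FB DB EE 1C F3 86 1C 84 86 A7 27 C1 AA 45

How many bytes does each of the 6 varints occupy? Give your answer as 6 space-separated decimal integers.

Answer: 1 3 4 3 4 3

Derivation:
  byte[0]=0x7F cont=0 payload=0x7F=127: acc |= 127<<0 -> acc=127 shift=7 [end]
Varint 1: bytes[0:1] = 7F -> value 127 (1 byte(s))
  byte[1]=0xFF cont=1 payload=0x7F=127: acc |= 127<<0 -> acc=127 shift=7
  byte[2]=0xE4 cont=1 payload=0x64=100: acc |= 100<<7 -> acc=12927 shift=14
  byte[3]=0x2A cont=0 payload=0x2A=42: acc |= 42<<14 -> acc=701055 shift=21 [end]
Varint 2: bytes[1:4] = FF E4 2A -> value 701055 (3 byte(s))
  byte[4]=0xFB cont=1 payload=0x7B=123: acc |= 123<<0 -> acc=123 shift=7
  byte[5]=0xDB cont=1 payload=0x5B=91: acc |= 91<<7 -> acc=11771 shift=14
  byte[6]=0xEE cont=1 payload=0x6E=110: acc |= 110<<14 -> acc=1814011 shift=21
  byte[7]=0x1C cont=0 payload=0x1C=28: acc |= 28<<21 -> acc=60534267 shift=28 [end]
Varint 3: bytes[4:8] = FB DB EE 1C -> value 60534267 (4 byte(s))
  byte[8]=0xF3 cont=1 payload=0x73=115: acc |= 115<<0 -> acc=115 shift=7
  byte[9]=0x86 cont=1 payload=0x06=6: acc |= 6<<7 -> acc=883 shift=14
  byte[10]=0x1C cont=0 payload=0x1C=28: acc |= 28<<14 -> acc=459635 shift=21 [end]
Varint 4: bytes[8:11] = F3 86 1C -> value 459635 (3 byte(s))
  byte[11]=0x84 cont=1 payload=0x04=4: acc |= 4<<0 -> acc=4 shift=7
  byte[12]=0x86 cont=1 payload=0x06=6: acc |= 6<<7 -> acc=772 shift=14
  byte[13]=0xA7 cont=1 payload=0x27=39: acc |= 39<<14 -> acc=639748 shift=21
  byte[14]=0x27 cont=0 payload=0x27=39: acc |= 39<<21 -> acc=82428676 shift=28 [end]
Varint 5: bytes[11:15] = 84 86 A7 27 -> value 82428676 (4 byte(s))
  byte[15]=0xC1 cont=1 payload=0x41=65: acc |= 65<<0 -> acc=65 shift=7
  byte[16]=0xAA cont=1 payload=0x2A=42: acc |= 42<<7 -> acc=5441 shift=14
  byte[17]=0x45 cont=0 payload=0x45=69: acc |= 69<<14 -> acc=1135937 shift=21 [end]
Varint 6: bytes[15:18] = C1 AA 45 -> value 1135937 (3 byte(s))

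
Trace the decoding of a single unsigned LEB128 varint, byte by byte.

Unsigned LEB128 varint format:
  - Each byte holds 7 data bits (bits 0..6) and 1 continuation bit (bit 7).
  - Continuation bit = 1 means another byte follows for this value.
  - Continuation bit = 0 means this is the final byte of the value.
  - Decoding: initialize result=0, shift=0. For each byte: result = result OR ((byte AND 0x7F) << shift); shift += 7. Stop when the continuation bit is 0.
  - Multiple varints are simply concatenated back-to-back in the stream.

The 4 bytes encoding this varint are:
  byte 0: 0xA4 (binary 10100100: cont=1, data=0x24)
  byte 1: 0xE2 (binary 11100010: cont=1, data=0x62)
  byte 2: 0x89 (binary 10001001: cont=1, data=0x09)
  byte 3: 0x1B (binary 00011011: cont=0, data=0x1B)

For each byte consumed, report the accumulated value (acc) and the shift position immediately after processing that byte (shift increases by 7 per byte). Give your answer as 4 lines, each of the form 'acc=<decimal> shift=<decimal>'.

Answer: acc=36 shift=7
acc=12580 shift=14
acc=160036 shift=21
acc=56783140 shift=28

Derivation:
byte 0=0xA4: payload=0x24=36, contrib = 36<<0 = 36; acc -> 36, shift -> 7
byte 1=0xE2: payload=0x62=98, contrib = 98<<7 = 12544; acc -> 12580, shift -> 14
byte 2=0x89: payload=0x09=9, contrib = 9<<14 = 147456; acc -> 160036, shift -> 21
byte 3=0x1B: payload=0x1B=27, contrib = 27<<21 = 56623104; acc -> 56783140, shift -> 28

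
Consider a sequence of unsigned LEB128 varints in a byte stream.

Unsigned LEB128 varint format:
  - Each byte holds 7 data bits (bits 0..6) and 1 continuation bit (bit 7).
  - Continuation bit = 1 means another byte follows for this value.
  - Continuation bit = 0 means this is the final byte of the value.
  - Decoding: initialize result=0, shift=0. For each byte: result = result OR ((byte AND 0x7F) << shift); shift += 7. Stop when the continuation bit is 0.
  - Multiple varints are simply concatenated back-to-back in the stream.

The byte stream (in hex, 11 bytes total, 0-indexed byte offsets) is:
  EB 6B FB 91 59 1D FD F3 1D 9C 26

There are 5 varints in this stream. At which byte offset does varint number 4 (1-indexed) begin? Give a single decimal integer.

  byte[0]=0xEB cont=1 payload=0x6B=107: acc |= 107<<0 -> acc=107 shift=7
  byte[1]=0x6B cont=0 payload=0x6B=107: acc |= 107<<7 -> acc=13803 shift=14 [end]
Varint 1: bytes[0:2] = EB 6B -> value 13803 (2 byte(s))
  byte[2]=0xFB cont=1 payload=0x7B=123: acc |= 123<<0 -> acc=123 shift=7
  byte[3]=0x91 cont=1 payload=0x11=17: acc |= 17<<7 -> acc=2299 shift=14
  byte[4]=0x59 cont=0 payload=0x59=89: acc |= 89<<14 -> acc=1460475 shift=21 [end]
Varint 2: bytes[2:5] = FB 91 59 -> value 1460475 (3 byte(s))
  byte[5]=0x1D cont=0 payload=0x1D=29: acc |= 29<<0 -> acc=29 shift=7 [end]
Varint 3: bytes[5:6] = 1D -> value 29 (1 byte(s))
  byte[6]=0xFD cont=1 payload=0x7D=125: acc |= 125<<0 -> acc=125 shift=7
  byte[7]=0xF3 cont=1 payload=0x73=115: acc |= 115<<7 -> acc=14845 shift=14
  byte[8]=0x1D cont=0 payload=0x1D=29: acc |= 29<<14 -> acc=489981 shift=21 [end]
Varint 4: bytes[6:9] = FD F3 1D -> value 489981 (3 byte(s))
  byte[9]=0x9C cont=1 payload=0x1C=28: acc |= 28<<0 -> acc=28 shift=7
  byte[10]=0x26 cont=0 payload=0x26=38: acc |= 38<<7 -> acc=4892 shift=14 [end]
Varint 5: bytes[9:11] = 9C 26 -> value 4892 (2 byte(s))

Answer: 6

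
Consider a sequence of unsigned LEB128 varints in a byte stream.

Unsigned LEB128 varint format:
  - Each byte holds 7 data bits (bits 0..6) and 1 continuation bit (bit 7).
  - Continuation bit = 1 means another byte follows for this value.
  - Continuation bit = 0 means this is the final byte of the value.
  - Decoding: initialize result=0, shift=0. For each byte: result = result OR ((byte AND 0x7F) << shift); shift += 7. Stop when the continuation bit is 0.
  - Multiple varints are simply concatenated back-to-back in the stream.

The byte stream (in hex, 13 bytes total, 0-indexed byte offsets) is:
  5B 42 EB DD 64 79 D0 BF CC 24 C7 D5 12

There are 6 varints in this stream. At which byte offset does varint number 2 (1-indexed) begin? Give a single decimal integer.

Answer: 1

Derivation:
  byte[0]=0x5B cont=0 payload=0x5B=91: acc |= 91<<0 -> acc=91 shift=7 [end]
Varint 1: bytes[0:1] = 5B -> value 91 (1 byte(s))
  byte[1]=0x42 cont=0 payload=0x42=66: acc |= 66<<0 -> acc=66 shift=7 [end]
Varint 2: bytes[1:2] = 42 -> value 66 (1 byte(s))
  byte[2]=0xEB cont=1 payload=0x6B=107: acc |= 107<<0 -> acc=107 shift=7
  byte[3]=0xDD cont=1 payload=0x5D=93: acc |= 93<<7 -> acc=12011 shift=14
  byte[4]=0x64 cont=0 payload=0x64=100: acc |= 100<<14 -> acc=1650411 shift=21 [end]
Varint 3: bytes[2:5] = EB DD 64 -> value 1650411 (3 byte(s))
  byte[5]=0x79 cont=0 payload=0x79=121: acc |= 121<<0 -> acc=121 shift=7 [end]
Varint 4: bytes[5:6] = 79 -> value 121 (1 byte(s))
  byte[6]=0xD0 cont=1 payload=0x50=80: acc |= 80<<0 -> acc=80 shift=7
  byte[7]=0xBF cont=1 payload=0x3F=63: acc |= 63<<7 -> acc=8144 shift=14
  byte[8]=0xCC cont=1 payload=0x4C=76: acc |= 76<<14 -> acc=1253328 shift=21
  byte[9]=0x24 cont=0 payload=0x24=36: acc |= 36<<21 -> acc=76750800 shift=28 [end]
Varint 5: bytes[6:10] = D0 BF CC 24 -> value 76750800 (4 byte(s))
  byte[10]=0xC7 cont=1 payload=0x47=71: acc |= 71<<0 -> acc=71 shift=7
  byte[11]=0xD5 cont=1 payload=0x55=85: acc |= 85<<7 -> acc=10951 shift=14
  byte[12]=0x12 cont=0 payload=0x12=18: acc |= 18<<14 -> acc=305863 shift=21 [end]
Varint 6: bytes[10:13] = C7 D5 12 -> value 305863 (3 byte(s))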